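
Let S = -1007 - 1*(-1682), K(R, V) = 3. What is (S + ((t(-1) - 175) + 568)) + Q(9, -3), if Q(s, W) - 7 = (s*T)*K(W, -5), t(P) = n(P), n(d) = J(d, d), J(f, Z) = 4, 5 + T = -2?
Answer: 890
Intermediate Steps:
T = -7 (T = -5 - 2 = -7)
n(d) = 4
t(P) = 4
Q(s, W) = 7 - 21*s (Q(s, W) = 7 + (s*(-7))*3 = 7 - 7*s*3 = 7 - 21*s)
S = 675 (S = -1007 + 1682 = 675)
(S + ((t(-1) - 175) + 568)) + Q(9, -3) = (675 + ((4 - 175) + 568)) + (7 - 21*9) = (675 + (-171 + 568)) + (7 - 189) = (675 + 397) - 182 = 1072 - 182 = 890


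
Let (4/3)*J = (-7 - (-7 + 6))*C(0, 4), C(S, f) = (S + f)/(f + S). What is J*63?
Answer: -567/2 ≈ -283.50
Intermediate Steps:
C(S, f) = 1 (C(S, f) = (S + f)/(S + f) = 1)
J = -9/2 (J = 3*((-7 - (-7 + 6))*1)/4 = 3*((-7 - 1*(-1))*1)/4 = 3*((-7 + 1)*1)/4 = 3*(-6*1)/4 = (¾)*(-6) = -9/2 ≈ -4.5000)
J*63 = -9/2*63 = -567/2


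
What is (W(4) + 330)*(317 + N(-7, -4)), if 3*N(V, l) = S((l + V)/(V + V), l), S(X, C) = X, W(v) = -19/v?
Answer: 17335825/168 ≈ 1.0319e+5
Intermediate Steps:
N(V, l) = (V + l)/(6*V) (N(V, l) = ((l + V)/(V + V))/3 = ((V + l)/((2*V)))/3 = ((V + l)*(1/(2*V)))/3 = ((V + l)/(2*V))/3 = (V + l)/(6*V))
(W(4) + 330)*(317 + N(-7, -4)) = (-19/4 + 330)*(317 + (⅙)*(-7 - 4)/(-7)) = (-19*¼ + 330)*(317 + (⅙)*(-⅐)*(-11)) = (-19/4 + 330)*(317 + 11/42) = (1301/4)*(13325/42) = 17335825/168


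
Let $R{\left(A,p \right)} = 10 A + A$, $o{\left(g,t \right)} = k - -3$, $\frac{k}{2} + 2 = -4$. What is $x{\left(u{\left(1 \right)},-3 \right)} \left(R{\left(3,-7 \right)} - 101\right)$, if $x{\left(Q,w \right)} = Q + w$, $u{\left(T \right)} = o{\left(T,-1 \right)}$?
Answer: $816$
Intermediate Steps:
$k = -12$ ($k = -4 + 2 \left(-4\right) = -4 - 8 = -12$)
$o{\left(g,t \right)} = -9$ ($o{\left(g,t \right)} = -12 - -3 = -12 + 3 = -9$)
$R{\left(A,p \right)} = 11 A$
$u{\left(T \right)} = -9$
$x{\left(u{\left(1 \right)},-3 \right)} \left(R{\left(3,-7 \right)} - 101\right) = \left(-9 - 3\right) \left(11 \cdot 3 - 101\right) = - 12 \left(33 - 101\right) = \left(-12\right) \left(-68\right) = 816$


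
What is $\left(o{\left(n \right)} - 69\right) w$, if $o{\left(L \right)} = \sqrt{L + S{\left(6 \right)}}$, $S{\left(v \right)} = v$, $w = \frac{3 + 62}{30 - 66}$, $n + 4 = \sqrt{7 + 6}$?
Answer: $\frac{1495}{12} - \frac{65 \sqrt{2 + \sqrt{13}}}{36} \approx 120.31$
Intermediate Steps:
$n = -4 + \sqrt{13}$ ($n = -4 + \sqrt{7 + 6} = -4 + \sqrt{13} \approx -0.39445$)
$w = - \frac{65}{36}$ ($w = \frac{65}{-36} = 65 \left(- \frac{1}{36}\right) = - \frac{65}{36} \approx -1.8056$)
$o{\left(L \right)} = \sqrt{6 + L}$ ($o{\left(L \right)} = \sqrt{L + 6} = \sqrt{6 + L}$)
$\left(o{\left(n \right)} - 69\right) w = \left(\sqrt{6 - \left(4 - \sqrt{13}\right)} - 69\right) \left(- \frac{65}{36}\right) = \left(\sqrt{2 + \sqrt{13}} - 69\right) \left(- \frac{65}{36}\right) = \left(-69 + \sqrt{2 + \sqrt{13}}\right) \left(- \frac{65}{36}\right) = \frac{1495}{12} - \frac{65 \sqrt{2 + \sqrt{13}}}{36}$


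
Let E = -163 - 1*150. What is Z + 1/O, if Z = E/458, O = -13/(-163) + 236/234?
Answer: 2238203/9505790 ≈ 0.23546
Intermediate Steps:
E = -313 (E = -163 - 150 = -313)
O = 20755/19071 (O = -13*(-1/163) + 236*(1/234) = 13/163 + 118/117 = 20755/19071 ≈ 1.0883)
Z = -313/458 ≈ -0.68341
Z + 1/O = -313/458 + 1/(20755/19071) = -313/458 + 19071/20755 = 2238203/9505790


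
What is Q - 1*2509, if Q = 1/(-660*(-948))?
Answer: -1569831119/625680 ≈ -2509.0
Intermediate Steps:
Q = 1/625680 (Q = -1/660*(-1/948) = 1/625680 ≈ 1.5983e-6)
Q - 1*2509 = 1/625680 - 1*2509 = 1/625680 - 2509 = -1569831119/625680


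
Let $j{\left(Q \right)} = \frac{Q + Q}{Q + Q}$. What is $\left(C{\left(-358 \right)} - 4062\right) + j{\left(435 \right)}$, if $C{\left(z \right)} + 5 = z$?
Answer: $-4424$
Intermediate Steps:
$C{\left(z \right)} = -5 + z$
$j{\left(Q \right)} = 1$ ($j{\left(Q \right)} = \frac{2 Q}{2 Q} = 2 Q \frac{1}{2 Q} = 1$)
$\left(C{\left(-358 \right)} - 4062\right) + j{\left(435 \right)} = \left(\left(-5 - 358\right) - 4062\right) + 1 = \left(-363 + \left(-83277 + 79215\right)\right) + 1 = \left(-363 - 4062\right) + 1 = -4425 + 1 = -4424$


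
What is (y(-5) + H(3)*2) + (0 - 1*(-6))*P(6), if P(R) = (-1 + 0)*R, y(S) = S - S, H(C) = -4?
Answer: -44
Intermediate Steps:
y(S) = 0
P(R) = -R
(y(-5) + H(3)*2) + (0 - 1*(-6))*P(6) = (0 - 4*2) + (0 - 1*(-6))*(-1*6) = (0 - 8) + (0 + 6)*(-6) = -8 + 6*(-6) = -8 - 36 = -44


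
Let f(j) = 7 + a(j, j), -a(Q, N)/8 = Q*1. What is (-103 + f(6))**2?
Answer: 20736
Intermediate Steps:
a(Q, N) = -8*Q
f(j) = 7 - 8*j
(-103 + f(6))**2 = (-103 + (7 - 8*6))**2 = (-103 + (7 - 48))**2 = (-103 - 41)**2 = (-144)**2 = 20736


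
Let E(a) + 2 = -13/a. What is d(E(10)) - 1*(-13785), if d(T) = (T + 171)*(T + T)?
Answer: 633909/50 ≈ 12678.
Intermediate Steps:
E(a) = -2 - 13/a
d(T) = 2*T*(171 + T) (d(T) = (171 + T)*(2*T) = 2*T*(171 + T))
d(E(10)) - 1*(-13785) = 2*(-2 - 13/10)*(171 + (-2 - 13/10)) - 1*(-13785) = 2*(-2 - 13*⅒)*(171 + (-2 - 13*⅒)) + 13785 = 2*(-2 - 13/10)*(171 + (-2 - 13/10)) + 13785 = 2*(-33/10)*(171 - 33/10) + 13785 = 2*(-33/10)*(1677/10) + 13785 = -55341/50 + 13785 = 633909/50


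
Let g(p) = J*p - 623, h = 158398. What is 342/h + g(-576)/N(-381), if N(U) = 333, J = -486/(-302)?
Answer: -18527214766/3982363317 ≈ -4.6523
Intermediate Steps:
J = 243/151 (J = -486*(-1/302) = 243/151 ≈ 1.6093)
g(p) = -623 + 243*p/151 (g(p) = 243*p/151 - 623 = -623 + 243*p/151)
342/h + g(-576)/N(-381) = 342/158398 + (-623 + (243/151)*(-576))/333 = 342*(1/158398) + (-623 - 139968/151)*(1/333) = 171/79199 - 234041/151*1/333 = 171/79199 - 234041/50283 = -18527214766/3982363317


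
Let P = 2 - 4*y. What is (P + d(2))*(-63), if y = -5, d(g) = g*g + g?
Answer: -1764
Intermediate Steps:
d(g) = g + g² (d(g) = g² + g = g + g²)
P = 22 (P = 2 - 4*(-5) = 2 + 20 = 22)
(P + d(2))*(-63) = (22 + 2*(1 + 2))*(-63) = (22 + 2*3)*(-63) = (22 + 6)*(-63) = 28*(-63) = -1764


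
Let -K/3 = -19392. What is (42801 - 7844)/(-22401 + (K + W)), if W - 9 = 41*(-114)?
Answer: 34957/31110 ≈ 1.1237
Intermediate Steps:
K = 58176 (K = -3*(-19392) = 58176)
W = -4665 (W = 9 + 41*(-114) = 9 - 4674 = -4665)
(42801 - 7844)/(-22401 + (K + W)) = (42801 - 7844)/(-22401 + (58176 - 4665)) = 34957/(-22401 + 53511) = 34957/31110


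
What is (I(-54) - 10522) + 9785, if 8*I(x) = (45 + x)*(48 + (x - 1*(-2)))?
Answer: -1465/2 ≈ -732.50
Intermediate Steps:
I(x) = (45 + x)*(50 + x)/8 (I(x) = ((45 + x)*(48 + (x - 1*(-2))))/8 = ((45 + x)*(48 + (x + 2)))/8 = ((45 + x)*(48 + (2 + x)))/8 = ((45 + x)*(50 + x))/8 = (45 + x)*(50 + x)/8)
(I(-54) - 10522) + 9785 = ((1125/4 + (⅛)*(-54)² + (95/8)*(-54)) - 10522) + 9785 = ((1125/4 + (⅛)*2916 - 2565/4) - 10522) + 9785 = ((1125/4 + 729/2 - 2565/4) - 10522) + 9785 = (9/2 - 10522) + 9785 = -21035/2 + 9785 = -1465/2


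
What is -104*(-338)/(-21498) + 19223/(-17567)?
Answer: -515385619/188827683 ≈ -2.7294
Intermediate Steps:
-104*(-338)/(-21498) + 19223/(-17567) = 35152*(-1/21498) + 19223*(-1/17567) = -17576/10749 - 19223/17567 = -515385619/188827683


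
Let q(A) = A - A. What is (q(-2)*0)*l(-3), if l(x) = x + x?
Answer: 0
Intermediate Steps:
l(x) = 2*x
q(A) = 0
(q(-2)*0)*l(-3) = (0*0)*(2*(-3)) = 0*(-6) = 0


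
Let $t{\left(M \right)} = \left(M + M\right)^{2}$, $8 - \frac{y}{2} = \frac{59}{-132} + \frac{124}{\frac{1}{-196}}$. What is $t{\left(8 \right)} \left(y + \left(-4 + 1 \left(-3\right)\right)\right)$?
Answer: $\frac{410723968}{33} \approx 1.2446 \cdot 10^{7}$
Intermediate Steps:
$y = \frac{3209243}{66}$ ($y = 16 - 2 \left(\frac{59}{-132} + \frac{124}{\frac{1}{-196}}\right) = 16 - 2 \left(59 \left(- \frac{1}{132}\right) + \frac{124}{- \frac{1}{196}}\right) = 16 - 2 \left(- \frac{59}{132} + 124 \left(-196\right)\right) = 16 - 2 \left(- \frac{59}{132} - 24304\right) = 16 - - \frac{3208187}{66} = 16 + \frac{3208187}{66} = \frac{3209243}{66} \approx 48625.0$)
$t{\left(M \right)} = 4 M^{2}$ ($t{\left(M \right)} = \left(2 M\right)^{2} = 4 M^{2}$)
$t{\left(8 \right)} \left(y + \left(-4 + 1 \left(-3\right)\right)\right) = 4 \cdot 8^{2} \left(\frac{3209243}{66} + \left(-4 + 1 \left(-3\right)\right)\right) = 4 \cdot 64 \left(\frac{3209243}{66} - 7\right) = 256 \left(\frac{3209243}{66} - 7\right) = 256 \cdot \frac{3208781}{66} = \frac{410723968}{33}$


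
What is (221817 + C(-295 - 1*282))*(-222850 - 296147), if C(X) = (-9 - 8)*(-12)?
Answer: -115228232937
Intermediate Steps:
C(X) = 204 (C(X) = -17*(-12) = 204)
(221817 + C(-295 - 1*282))*(-222850 - 296147) = (221817 + 204)*(-222850 - 296147) = 222021*(-518997) = -115228232937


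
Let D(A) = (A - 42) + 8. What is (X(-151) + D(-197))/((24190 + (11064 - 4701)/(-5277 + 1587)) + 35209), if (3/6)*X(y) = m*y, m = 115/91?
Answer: -22857910/2216112353 ≈ -0.010314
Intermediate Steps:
m = 115/91 (m = 115*(1/91) = 115/91 ≈ 1.2637)
X(y) = 230*y/91 (X(y) = 2*(115*y/91) = 230*y/91)
D(A) = -34 + A (D(A) = (-42 + A) + 8 = -34 + A)
(X(-151) + D(-197))/((24190 + (11064 - 4701)/(-5277 + 1587)) + 35209) = ((230/91)*(-151) + (-34 - 197))/((24190 + (11064 - 4701)/(-5277 + 1587)) + 35209) = (-34730/91 - 231)/((24190 + 6363/(-3690)) + 35209) = -55751/(91*((24190 + 6363*(-1/3690)) + 35209)) = -55751/(91*((24190 - 707/410) + 35209)) = -55751/(91*(9917193/410 + 35209)) = -55751/(91*24352883/410) = -55751/91*410/24352883 = -22857910/2216112353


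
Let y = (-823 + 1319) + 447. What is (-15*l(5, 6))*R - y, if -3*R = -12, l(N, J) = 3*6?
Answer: -2023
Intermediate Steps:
l(N, J) = 18
R = 4 (R = -⅓*(-12) = 4)
y = 943 (y = 496 + 447 = 943)
(-15*l(5, 6))*R - y = -15*18*4 - 1*943 = -270*4 - 943 = -1080 - 943 = -2023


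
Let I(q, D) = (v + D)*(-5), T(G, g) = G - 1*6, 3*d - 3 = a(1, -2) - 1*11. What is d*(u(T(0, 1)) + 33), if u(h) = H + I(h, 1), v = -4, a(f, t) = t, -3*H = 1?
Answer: -1430/9 ≈ -158.89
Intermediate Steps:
H = -⅓ (H = -⅓*1 = -⅓ ≈ -0.33333)
d = -10/3 (d = 1 + (-2 - 1*11)/3 = 1 + (-2 - 11)/3 = 1 + (⅓)*(-13) = 1 - 13/3 = -10/3 ≈ -3.3333)
T(G, g) = -6 + G (T(G, g) = G - 6 = -6 + G)
I(q, D) = 20 - 5*D (I(q, D) = (-4 + D)*(-5) = 20 - 5*D)
u(h) = 44/3 (u(h) = -⅓ + (20 - 5*1) = -⅓ + (20 - 5) = -⅓ + 15 = 44/3)
d*(u(T(0, 1)) + 33) = -10*(44/3 + 33)/3 = -10/3*143/3 = -1430/9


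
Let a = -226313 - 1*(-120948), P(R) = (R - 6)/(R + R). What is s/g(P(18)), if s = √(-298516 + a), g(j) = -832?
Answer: -I*√403881/832 ≈ -0.76384*I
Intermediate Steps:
P(R) = (-6 + R)/(2*R) (P(R) = (-6 + R)/((2*R)) = (-6 + R)*(1/(2*R)) = (-6 + R)/(2*R))
a = -105365 (a = -226313 + 120948 = -105365)
s = I*√403881 (s = √(-298516 - 105365) = √(-403881) = I*√403881 ≈ 635.52*I)
s/g(P(18)) = (I*√403881)/(-832) = (I*√403881)*(-1/832) = -I*√403881/832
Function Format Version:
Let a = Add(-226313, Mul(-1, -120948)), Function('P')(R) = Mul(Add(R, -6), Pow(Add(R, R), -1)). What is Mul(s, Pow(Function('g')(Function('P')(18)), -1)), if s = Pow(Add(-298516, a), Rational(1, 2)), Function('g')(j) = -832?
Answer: Mul(Rational(-1, 832), I, Pow(403881, Rational(1, 2))) ≈ Mul(-0.76384, I)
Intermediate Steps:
Function('P')(R) = Mul(Rational(1, 2), Pow(R, -1), Add(-6, R)) (Function('P')(R) = Mul(Add(-6, R), Pow(Mul(2, R), -1)) = Mul(Add(-6, R), Mul(Rational(1, 2), Pow(R, -1))) = Mul(Rational(1, 2), Pow(R, -1), Add(-6, R)))
a = -105365 (a = Add(-226313, 120948) = -105365)
s = Mul(I, Pow(403881, Rational(1, 2))) (s = Pow(Add(-298516, -105365), Rational(1, 2)) = Pow(-403881, Rational(1, 2)) = Mul(I, Pow(403881, Rational(1, 2))) ≈ Mul(635.52, I))
Mul(s, Pow(Function('g')(Function('P')(18)), -1)) = Mul(Mul(I, Pow(403881, Rational(1, 2))), Pow(-832, -1)) = Mul(Mul(I, Pow(403881, Rational(1, 2))), Rational(-1, 832)) = Mul(Rational(-1, 832), I, Pow(403881, Rational(1, 2)))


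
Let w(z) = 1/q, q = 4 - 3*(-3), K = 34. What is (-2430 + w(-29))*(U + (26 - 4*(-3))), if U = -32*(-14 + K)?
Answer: 19016578/13 ≈ 1.4628e+6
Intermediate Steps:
q = 13 (q = 4 + 9 = 13)
w(z) = 1/13
U = -640 (U = -32*(-14 + 34) = -32*20 = -640)
(-2430 + w(-29))*(U + (26 - 4*(-3))) = (-2430 + 1/13)*(-640 + (26 - 4*(-3))) = -31589*(-640 + (26 + 12))/13 = -31589*(-640 + 38)/13 = -31589/13*(-602) = 19016578/13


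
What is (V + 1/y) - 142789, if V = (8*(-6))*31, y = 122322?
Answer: -17648251193/122322 ≈ -1.4428e+5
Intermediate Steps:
V = -1488 (V = -48*31 = -1488)
(V + 1/y) - 142789 = (-1488 + 1/122322) - 142789 = -182015135/122322 - 142789 = -17648251193/122322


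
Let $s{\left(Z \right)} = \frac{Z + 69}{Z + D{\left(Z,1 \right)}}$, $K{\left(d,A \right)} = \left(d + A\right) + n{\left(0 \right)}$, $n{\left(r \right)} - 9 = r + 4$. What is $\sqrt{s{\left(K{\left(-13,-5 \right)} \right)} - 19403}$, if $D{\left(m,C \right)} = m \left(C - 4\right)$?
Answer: $\frac{i \sqrt{484915}}{5} \approx 139.27 i$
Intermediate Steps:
$D{\left(m,C \right)} = m \left(-4 + C\right)$
$n{\left(r \right)} = 13 + r$ ($n{\left(r \right)} = 9 + \left(r + 4\right) = 9 + \left(4 + r\right) = 13 + r$)
$K{\left(d,A \right)} = 13 + A + d$ ($K{\left(d,A \right)} = \left(d + A\right) + \left(13 + 0\right) = \left(A + d\right) + 13 = 13 + A + d$)
$s{\left(Z \right)} = - \frac{69 + Z}{2 Z}$ ($s{\left(Z \right)} = \frac{Z + 69}{Z + Z \left(-4 + 1\right)} = \frac{69 + Z}{Z + Z \left(-3\right)} = \frac{69 + Z}{Z - 3 Z} = \frac{69 + Z}{\left(-2\right) Z} = \left(69 + Z\right) \left(- \frac{1}{2 Z}\right) = - \frac{69 + Z}{2 Z}$)
$\sqrt{s{\left(K{\left(-13,-5 \right)} \right)} - 19403} = \sqrt{\frac{-69 - \left(13 - 5 - 13\right)}{2 \left(13 - 5 - 13\right)} - 19403} = \sqrt{\frac{-69 - -5}{2 \left(-5\right)} - 19403} = \sqrt{\frac{1}{2} \left(- \frac{1}{5}\right) \left(-69 + 5\right) - 19403} = \sqrt{\frac{1}{2} \left(- \frac{1}{5}\right) \left(-64\right) - 19403} = \sqrt{\frac{32}{5} - 19403} = \sqrt{- \frac{96983}{5}} = \frac{i \sqrt{484915}}{5}$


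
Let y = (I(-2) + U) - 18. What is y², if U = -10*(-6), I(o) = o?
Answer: 1600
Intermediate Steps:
U = 60
y = 40 (y = (-2 + 60) - 18 = 58 - 18 = 40)
y² = 40² = 1600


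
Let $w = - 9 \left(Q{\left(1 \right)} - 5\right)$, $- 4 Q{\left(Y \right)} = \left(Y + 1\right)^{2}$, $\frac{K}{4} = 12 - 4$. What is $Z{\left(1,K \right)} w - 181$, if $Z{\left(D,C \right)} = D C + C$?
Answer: $3275$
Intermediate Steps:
$K = 32$ ($K = 4 \left(12 - 4\right) = 4 \cdot 8 = 32$)
$Q{\left(Y \right)} = - \frac{\left(1 + Y\right)^{2}}{4}$ ($Q{\left(Y \right)} = - \frac{\left(Y + 1\right)^{2}}{4} = - \frac{\left(1 + Y\right)^{2}}{4}$)
$Z{\left(D,C \right)} = C + C D$ ($Z{\left(D,C \right)} = C D + C = C + C D$)
$w = 54$ ($w = - 9 \left(- \frac{\left(1 + 1\right)^{2}}{4} - 5\right) = - 9 \left(- \frac{2^{2}}{4} - 5\right) = - 9 \left(\left(- \frac{1}{4}\right) 4 - 5\right) = - 9 \left(-1 - 5\right) = \left(-9\right) \left(-6\right) = 54$)
$Z{\left(1,K \right)} w - 181 = 32 \left(1 + 1\right) 54 - 181 = 32 \cdot 2 \cdot 54 - 181 = 64 \cdot 54 - 181 = 3456 - 181 = 3275$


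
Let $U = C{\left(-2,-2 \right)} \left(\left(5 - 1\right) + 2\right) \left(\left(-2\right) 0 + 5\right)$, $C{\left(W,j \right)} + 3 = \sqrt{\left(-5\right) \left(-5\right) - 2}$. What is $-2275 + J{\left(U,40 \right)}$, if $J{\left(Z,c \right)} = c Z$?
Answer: $-5875 + 1200 \sqrt{23} \approx -120.0$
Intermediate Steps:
$C{\left(W,j \right)} = -3 + \sqrt{23}$ ($C{\left(W,j \right)} = -3 + \sqrt{\left(-5\right) \left(-5\right) - 2} = -3 + \sqrt{25 - 2} = -3 + \sqrt{23}$)
$U = -90 + 30 \sqrt{23}$ ($U = \left(-3 + \sqrt{23}\right) \left(\left(5 - 1\right) + 2\right) \left(\left(-2\right) 0 + 5\right) = \left(-3 + \sqrt{23}\right) \left(4 + 2\right) \left(0 + 5\right) = \left(-3 + \sqrt{23}\right) 6 \cdot 5 = \left(-18 + 6 \sqrt{23}\right) 5 = -90 + 30 \sqrt{23} \approx 53.875$)
$J{\left(Z,c \right)} = Z c$
$-2275 + J{\left(U,40 \right)} = -2275 + \left(-90 + 30 \sqrt{23}\right) 40 = -2275 - \left(3600 - 1200 \sqrt{23}\right) = -5875 + 1200 \sqrt{23}$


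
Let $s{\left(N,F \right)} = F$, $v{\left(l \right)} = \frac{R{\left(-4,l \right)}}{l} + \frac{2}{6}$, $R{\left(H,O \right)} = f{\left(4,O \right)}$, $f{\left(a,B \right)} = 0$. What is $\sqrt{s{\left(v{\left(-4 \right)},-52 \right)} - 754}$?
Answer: $i \sqrt{806} \approx 28.39 i$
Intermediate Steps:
$R{\left(H,O \right)} = 0$
$v{\left(l \right)} = \frac{1}{3}$ ($v{\left(l \right)} = \frac{0}{l} + \frac{2}{6} = 0 + 2 \cdot \frac{1}{6} = 0 + \frac{1}{3} = \frac{1}{3}$)
$\sqrt{s{\left(v{\left(-4 \right)},-52 \right)} - 754} = \sqrt{-52 - 754} = \sqrt{-806} = i \sqrt{806}$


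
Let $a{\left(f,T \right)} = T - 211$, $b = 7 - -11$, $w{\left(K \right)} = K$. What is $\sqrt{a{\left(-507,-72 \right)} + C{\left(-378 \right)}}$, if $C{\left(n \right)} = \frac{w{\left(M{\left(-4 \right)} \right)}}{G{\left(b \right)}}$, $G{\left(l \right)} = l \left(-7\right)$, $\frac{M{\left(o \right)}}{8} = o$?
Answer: $\frac{i \sqrt{124691}}{21} \approx 16.815 i$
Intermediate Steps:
$M{\left(o \right)} = 8 o$
$b = 18$ ($b = 7 + 11 = 18$)
$G{\left(l \right)} = - 7 l$
$C{\left(n \right)} = \frac{16}{63}$ ($C{\left(n \right)} = \frac{8 \left(-4\right)}{\left(-7\right) 18} = - \frac{32}{-126} = \left(-32\right) \left(- \frac{1}{126}\right) = \frac{16}{63}$)
$a{\left(f,T \right)} = -211 + T$
$\sqrt{a{\left(-507,-72 \right)} + C{\left(-378 \right)}} = \sqrt{\left(-211 - 72\right) + \frac{16}{63}} = \sqrt{-283 + \frac{16}{63}} = \sqrt{- \frac{17813}{63}} = \frac{i \sqrt{124691}}{21}$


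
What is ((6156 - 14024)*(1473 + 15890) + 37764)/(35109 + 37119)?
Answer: -34143580/18057 ≈ -1890.9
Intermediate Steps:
((6156 - 14024)*(1473 + 15890) + 37764)/(35109 + 37119) = (-7868*17363 + 37764)/72228 = (-136612084 + 37764)*(1/72228) = -136574320*1/72228 = -34143580/18057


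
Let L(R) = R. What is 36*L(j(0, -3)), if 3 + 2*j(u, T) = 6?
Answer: 54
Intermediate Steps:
j(u, T) = 3/2 (j(u, T) = -3/2 + (1/2)*6 = -3/2 + 3 = 3/2)
36*L(j(0, -3)) = 36*(3/2) = 54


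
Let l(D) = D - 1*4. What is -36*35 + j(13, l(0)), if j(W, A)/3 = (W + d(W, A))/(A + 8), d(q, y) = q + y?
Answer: -2487/2 ≈ -1243.5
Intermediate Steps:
l(D) = -4 + D (l(D) = D - 4 = -4 + D)
j(W, A) = 3*(A + 2*W)/(8 + A) (j(W, A) = 3*((W + (W + A))/(A + 8)) = 3*((W + (A + W))/(8 + A)) = 3*((A + 2*W)/(8 + A)) = 3*(A + 2*W)/(8 + A))
-36*35 + j(13, l(0)) = -36*35 + 3*((-4 + 0) + 2*13)/(8 + (-4 + 0)) = -1260 + 3*(-4 + 26)/(8 - 4) = -1260 + 3*22/4 = -1260 + 3*(1/4)*22 = -1260 + 33/2 = -2487/2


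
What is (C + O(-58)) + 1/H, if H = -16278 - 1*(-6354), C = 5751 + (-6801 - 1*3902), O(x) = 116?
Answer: -47992465/9924 ≈ -4836.0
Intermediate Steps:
C = -4952 (C = 5751 + (-6801 - 3902) = 5751 - 10703 = -4952)
H = -9924 (H = -16278 + 6354 = -9924)
(C + O(-58)) + 1/H = (-4952 + 116) + 1/(-9924) = -4836 - 1/9924 = -47992465/9924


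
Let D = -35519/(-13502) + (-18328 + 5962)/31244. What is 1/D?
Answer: 52732061/117848738 ≈ 0.44746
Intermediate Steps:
D = 117848738/52732061 (D = -35519*(-1/13502) - 12366*1/31244 = 35519/13502 - 6183/15622 = 117848738/52732061 ≈ 2.2349)
1/D = 1/(117848738/52732061) = 52732061/117848738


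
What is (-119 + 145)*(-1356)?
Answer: -35256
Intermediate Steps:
(-119 + 145)*(-1356) = 26*(-1356) = -35256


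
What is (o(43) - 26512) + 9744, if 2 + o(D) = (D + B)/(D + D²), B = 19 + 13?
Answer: -31728765/1892 ≈ -16770.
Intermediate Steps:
B = 32
o(D) = -2 + (32 + D)/(D + D²) (o(D) = -2 + (D + 32)/(D + D²) = -2 + (32 + D)/(D + D²))
(o(43) - 26512) + 9744 = ((32 - 1*43 - 2*43²)/(43*(1 + 43)) - 26512) + 9744 = ((1/43)*(32 - 43 - 2*1849)/44 - 26512) + 9744 = ((1/43)*(1/44)*(32 - 43 - 3698) - 26512) + 9744 = ((1/43)*(1/44)*(-3709) - 26512) + 9744 = (-3709/1892 - 26512) + 9744 = -50164413/1892 + 9744 = -31728765/1892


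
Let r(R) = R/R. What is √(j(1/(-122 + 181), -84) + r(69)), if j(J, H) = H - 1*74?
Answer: I*√157 ≈ 12.53*I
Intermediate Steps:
j(J, H) = -74 + H (j(J, H) = H - 74 = -74 + H)
r(R) = 1
√(j(1/(-122 + 181), -84) + r(69)) = √((-74 - 84) + 1) = √(-158 + 1) = √(-157) = I*√157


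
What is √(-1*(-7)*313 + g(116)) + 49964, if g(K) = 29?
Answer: 49964 + 2*√555 ≈ 50011.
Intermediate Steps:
√(-1*(-7)*313 + g(116)) + 49964 = √(-1*(-7)*313 + 29) + 49964 = √(7*313 + 29) + 49964 = √(2191 + 29) + 49964 = √2220 + 49964 = 2*√555 + 49964 = 49964 + 2*√555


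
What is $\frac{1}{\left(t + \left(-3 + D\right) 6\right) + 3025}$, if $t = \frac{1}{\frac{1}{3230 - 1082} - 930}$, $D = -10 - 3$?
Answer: $\frac{1997639}{5851082483} \approx 0.00034141$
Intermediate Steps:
$D = -13$ ($D = -10 - 3 = -13$)
$t = - \frac{2148}{1997639}$ ($t = \frac{1}{\frac{1}{2148} - 930} = \frac{1}{- \frac{1997639}{2148}} = - \frac{2148}{1997639} \approx -0.0010753$)
$\frac{1}{\left(t + \left(-3 + D\right) 6\right) + 3025} = \frac{1}{\left(- \frac{2148}{1997639} + \left(-3 - 13\right) 6\right) + 3025} = \frac{1}{\left(- \frac{2148}{1997639} - 96\right) + 3025} = \frac{1}{- \frac{191775492}{1997639} + 3025} = \frac{1}{\frac{5851082483}{1997639}} = \frac{1997639}{5851082483}$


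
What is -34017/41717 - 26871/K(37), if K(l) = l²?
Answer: -1167546780/57110573 ≈ -20.444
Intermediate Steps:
-34017/41717 - 26871/K(37) = -34017/41717 - 26871/(37²) = -34017*1/41717 - 26871/1369 = -34017/41717 - 26871*1/1369 = -34017/41717 - 26871/1369 = -1167546780/57110573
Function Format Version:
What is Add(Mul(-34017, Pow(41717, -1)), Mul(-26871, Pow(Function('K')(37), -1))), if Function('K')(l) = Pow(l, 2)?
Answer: Rational(-1167546780, 57110573) ≈ -20.444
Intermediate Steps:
Add(Mul(-34017, Pow(41717, -1)), Mul(-26871, Pow(Function('K')(37), -1))) = Add(Mul(-34017, Pow(41717, -1)), Mul(-26871, Pow(Pow(37, 2), -1))) = Add(Mul(-34017, Rational(1, 41717)), Mul(-26871, Pow(1369, -1))) = Add(Rational(-34017, 41717), Mul(-26871, Rational(1, 1369))) = Add(Rational(-34017, 41717), Rational(-26871, 1369)) = Rational(-1167546780, 57110573)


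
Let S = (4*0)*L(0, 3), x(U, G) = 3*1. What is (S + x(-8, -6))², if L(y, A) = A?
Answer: 9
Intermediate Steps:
x(U, G) = 3
S = 0 (S = (4*0)*3 = 0*3 = 0)
(S + x(-8, -6))² = (0 + 3)² = 3² = 9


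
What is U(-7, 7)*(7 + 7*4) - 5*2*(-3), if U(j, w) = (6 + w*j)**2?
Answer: 64745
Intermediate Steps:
U(j, w) = (6 + j*w)**2
U(-7, 7)*(7 + 7*4) - 5*2*(-3) = (6 - 7*7)**2*(7 + 7*4) - 5*2*(-3) = (6 - 49)**2*(7 + 28) - 10*(-3) = (-43)**2*35 + 30 = 1849*35 + 30 = 64715 + 30 = 64745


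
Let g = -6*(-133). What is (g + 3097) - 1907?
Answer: 1988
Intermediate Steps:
g = 798
(g + 3097) - 1907 = (798 + 3097) - 1907 = 3895 - 1907 = 1988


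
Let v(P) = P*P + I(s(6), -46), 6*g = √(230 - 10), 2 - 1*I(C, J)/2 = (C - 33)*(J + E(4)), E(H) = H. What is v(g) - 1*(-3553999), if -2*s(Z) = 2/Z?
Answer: 31961008/9 ≈ 3.5512e+6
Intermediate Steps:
s(Z) = -1/Z
I(C, J) = 4 - 2*(-33 + C)*(4 + J) (I(C, J) = 4 - 2*(C - 33)*(J + 4) = 4 - 2*(-33 + C)*(4 + J))
g = √55/3 (g = √(230 - 10)/6 = √220/6 = (2*√55)/6 = √55/3 ≈ 2.4721)
v(P) = -2782 + P² (v(P) = P*P + (268 - (-8)/6 + 66*(-46) - 2*(-1/6)*(-46)) = P² + (268 - (-8)/6 - 3036 - 2*(-1*⅙)*(-46)) = P² + (268 - 8*(-⅙) - 3036 - 2*(-⅙)*(-46)) = P² + (268 + 4/3 - 3036 - 46/3) = P² - 2782 = -2782 + P²)
v(g) - 1*(-3553999) = (-2782 + (√55/3)²) - 1*(-3553999) = (-2782 + 55/9) + 3553999 = -24983/9 + 3553999 = 31961008/9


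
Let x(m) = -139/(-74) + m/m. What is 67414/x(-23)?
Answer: 4988636/213 ≈ 23421.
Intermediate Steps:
x(m) = 213/74 (x(m) = -139*(-1/74) + 1 = 139/74 + 1 = 213/74)
67414/x(-23) = 67414/(213/74) = 67414*(74/213) = 4988636/213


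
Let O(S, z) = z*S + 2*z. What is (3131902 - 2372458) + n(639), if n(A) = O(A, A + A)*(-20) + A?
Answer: -15623877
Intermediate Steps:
O(S, z) = 2*z + S*z (O(S, z) = S*z + 2*z = 2*z + S*z)
n(A) = A - 40*A*(2 + A) (n(A) = ((A + A)*(2 + A))*(-20) + A = ((2*A)*(2 + A))*(-20) + A = (2*A*(2 + A))*(-20) + A = -40*A*(2 + A) + A = A - 40*A*(2 + A))
(3131902 - 2372458) + n(639) = (3131902 - 2372458) + 639*(-79 - 40*639) = 759444 + 639*(-79 - 25560) = 759444 + 639*(-25639) = 759444 - 16383321 = -15623877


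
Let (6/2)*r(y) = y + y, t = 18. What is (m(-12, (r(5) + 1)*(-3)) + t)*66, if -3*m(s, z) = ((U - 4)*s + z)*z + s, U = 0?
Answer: 11462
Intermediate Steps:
r(y) = 2*y/3 (r(y) = (y + y)/3 = (2*y)/3 = 2*y/3)
m(s, z) = -s/3 - z*(z - 4*s)/3 (m(s, z) = -(((0 - 4)*s + z)*z + s)/3 = -((-4*s + z)*z + s)/3 = -((z - 4*s)*z + s)/3 = -(z*(z - 4*s) + s)/3 = -(s + z*(z - 4*s))/3 = -s/3 - z*(z - 4*s)/3)
(m(-12, (r(5) + 1)*(-3)) + t)*66 = ((-⅓*(-12) - 9*((⅔)*5 + 1)²/3 + (4/3)*(-12)*(((⅔)*5 + 1)*(-3))) + 18)*66 = ((4 - 9*(10/3 + 1)²/3 + (4/3)*(-12)*((10/3 + 1)*(-3))) + 18)*66 = ((4 - ((13/3)*(-3))²/3 + (4/3)*(-12)*((13/3)*(-3))) + 18)*66 = ((4 - ⅓*(-13)² + (4/3)*(-12)*(-13)) + 18)*66 = ((4 - ⅓*169 + 208) + 18)*66 = ((4 - 169/3 + 208) + 18)*66 = (467/3 + 18)*66 = (521/3)*66 = 11462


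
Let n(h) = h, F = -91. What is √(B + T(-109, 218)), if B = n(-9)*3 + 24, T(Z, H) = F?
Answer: I*√94 ≈ 9.6954*I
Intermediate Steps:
T(Z, H) = -91
B = -3 (B = -9*3 + 24 = -27 + 24 = -3)
√(B + T(-109, 218)) = √(-3 - 91) = √(-94) = I*√94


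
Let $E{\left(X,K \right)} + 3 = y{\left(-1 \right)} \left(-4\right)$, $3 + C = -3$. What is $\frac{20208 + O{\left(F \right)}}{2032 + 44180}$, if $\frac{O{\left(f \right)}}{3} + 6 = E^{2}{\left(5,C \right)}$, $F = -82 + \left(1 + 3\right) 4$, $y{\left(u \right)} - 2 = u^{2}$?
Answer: $\frac{6955}{15404} \approx 0.45151$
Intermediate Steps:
$C = -6$ ($C = -3 - 3 = -6$)
$y{\left(u \right)} = 2 + u^{2}$
$F = -66$ ($F = -82 + 4 \cdot 4 = -82 + 16 = -66$)
$E{\left(X,K \right)} = -15$ ($E{\left(X,K \right)} = -3 + \left(2 + \left(-1\right)^{2}\right) \left(-4\right) = -3 + \left(2 + 1\right) \left(-4\right) = -3 + 3 \left(-4\right) = -3 - 12 = -15$)
$O{\left(f \right)} = 657$ ($O{\left(f \right)} = -18 + 3 \left(-15\right)^{2} = -18 + 3 \cdot 225 = -18 + 675 = 657$)
$\frac{20208 + O{\left(F \right)}}{2032 + 44180} = \frac{20208 + 657}{2032 + 44180} = \frac{20865}{46212} = 20865 \cdot \frac{1}{46212} = \frac{6955}{15404}$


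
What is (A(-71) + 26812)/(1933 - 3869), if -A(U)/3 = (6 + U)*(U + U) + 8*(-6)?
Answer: 367/968 ≈ 0.37913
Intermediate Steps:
A(U) = 144 - 6*U*(6 + U) (A(U) = -3*((6 + U)*(U + U) + 8*(-6)) = -3*((6 + U)*(2*U) - 48) = -3*(2*U*(6 + U) - 48) = -3*(-48 + 2*U*(6 + U)) = 144 - 6*U*(6 + U))
(A(-71) + 26812)/(1933 - 3869) = ((144 - 36*(-71) - 6*(-71)²) + 26812)/(1933 - 3869) = ((144 + 2556 - 6*5041) + 26812)/(-1936) = ((144 + 2556 - 30246) + 26812)*(-1/1936) = (-27546 + 26812)*(-1/1936) = -734*(-1/1936) = 367/968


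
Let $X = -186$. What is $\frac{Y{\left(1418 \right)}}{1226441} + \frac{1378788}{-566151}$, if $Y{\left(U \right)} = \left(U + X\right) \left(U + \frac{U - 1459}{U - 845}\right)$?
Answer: $- \frac{134081967982316}{132621002530881} \approx -1.011$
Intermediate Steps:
$Y{\left(U \right)} = \left(-186 + U\right) \left(U + \frac{-1459 + U}{-845 + U}\right)$ ($Y{\left(U \right)} = \left(U - 186\right) \left(U + \frac{U - 1459}{U - 845}\right) = \left(-186 + U\right) \left(U + \frac{-1459 + U}{-845 + U}\right)$)
$\frac{Y{\left(1418 \right)}}{1226441} + \frac{1378788}{-566151} = \frac{\frac{1}{-845 + 1418} \left(271374 + 1418^{3} - 1030 \cdot 1418^{2} + 155525 \cdot 1418\right)}{1226441} + \frac{1378788}{-566151} = \frac{271374 + 2851206632 - 2071045720 + 220534450}{573} \cdot \frac{1}{1226441} + 1378788 \left(- \frac{1}{566151}\right) = \frac{271374 + 2851206632 - 2071045720 + 220534450}{573} \cdot \frac{1}{1226441} - \frac{459596}{188717} = \frac{1}{573} \cdot 1000966736 \cdot \frac{1}{1226441} - \frac{459596}{188717} = \frac{1000966736}{573} \cdot \frac{1}{1226441} - \frac{459596}{188717} = \frac{1000966736}{702750693} - \frac{459596}{188717} = - \frac{134081967982316}{132621002530881}$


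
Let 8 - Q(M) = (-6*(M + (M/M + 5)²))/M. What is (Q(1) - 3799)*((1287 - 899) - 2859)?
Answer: 8818999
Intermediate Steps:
Q(M) = 8 - (-216 - 6*M)/M (Q(M) = 8 - (-6*(M + (M/M + 5)²))/M = 8 - (-6*(M + (1 + 5)²))/M = 8 - (-6*(M + 6²))/M = 8 - (-6*(M + 36))/M = 8 - (-6*(36 + M))/M = 8 - (-216 - 6*M)/M)
(Q(1) - 3799)*((1287 - 899) - 2859) = ((14 + 216/1) - 3799)*((1287 - 899) - 2859) = ((14 + 216*1) - 3799)*(388 - 2859) = ((14 + 216) - 3799)*(-2471) = (230 - 3799)*(-2471) = -3569*(-2471) = 8818999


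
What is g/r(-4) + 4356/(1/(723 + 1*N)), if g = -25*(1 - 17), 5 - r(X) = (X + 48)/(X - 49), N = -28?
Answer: 935493980/309 ≈ 3.0275e+6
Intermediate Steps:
r(X) = 5 - (48 + X)/(-49 + X) (r(X) = 5 - (X + 48)/(X - 49) = 5 - (48 + X)/(-49 + X))
g = 400 (g = -25*(-16) = 400)
g/r(-4) + 4356/(1/(723 + 1*N)) = 400/(((-293 + 4*(-4))/(-49 - 4))) + 4356/(1/(723 + 1*(-28))) = 400/(((-293 - 16)/(-53))) + 4356/(1/(723 - 28)) = 400/((-1/53*(-309))) + 4356/(1/695) = 400/(309/53) + 4356/(1/695) = 400*(53/309) + 4356*695 = 21200/309 + 3027420 = 935493980/309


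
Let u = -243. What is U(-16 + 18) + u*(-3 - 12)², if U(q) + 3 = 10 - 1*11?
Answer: -54679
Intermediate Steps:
U(q) = -4 (U(q) = -3 + (10 - 1*11) = -3 + (10 - 11) = -3 - 1 = -4)
U(-16 + 18) + u*(-3 - 12)² = -4 - 243*(-3 - 12)² = -4 - 243*(-15)² = -4 - 243*225 = -4 - 54675 = -54679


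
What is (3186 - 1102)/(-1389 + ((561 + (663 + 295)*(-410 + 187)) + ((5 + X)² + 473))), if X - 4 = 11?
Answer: -2084/213589 ≈ -0.0097571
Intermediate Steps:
X = 15 (X = 4 + 11 = 15)
(3186 - 1102)/(-1389 + ((561 + (663 + 295)*(-410 + 187)) + ((5 + X)² + 473))) = (3186 - 1102)/(-1389 + ((561 + (663 + 295)*(-410 + 187)) + ((5 + 15)² + 473))) = 2084/(-1389 + ((561 + 958*(-223)) + (20² + 473))) = 2084/(-1389 + ((561 - 213634) + (400 + 473))) = 2084/(-1389 + (-213073 + 873)) = 2084/(-1389 - 212200) = 2084/(-213589) = 2084*(-1/213589) = -2084/213589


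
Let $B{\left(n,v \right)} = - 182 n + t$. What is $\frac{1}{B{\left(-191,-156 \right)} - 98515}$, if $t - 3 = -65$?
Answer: $- \frac{1}{63815} \approx -1.567 \cdot 10^{-5}$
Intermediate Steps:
$t = -62$ ($t = 3 - 65 = -62$)
$B{\left(n,v \right)} = -62 - 182 n$ ($B{\left(n,v \right)} = - 182 n - 62 = -62 - 182 n$)
$\frac{1}{B{\left(-191,-156 \right)} - 98515} = \frac{1}{\left(-62 - -34762\right) - 98515} = \frac{1}{\left(-62 + 34762\right) - 98515} = \frac{1}{34700 - 98515} = \frac{1}{-63815} = - \frac{1}{63815}$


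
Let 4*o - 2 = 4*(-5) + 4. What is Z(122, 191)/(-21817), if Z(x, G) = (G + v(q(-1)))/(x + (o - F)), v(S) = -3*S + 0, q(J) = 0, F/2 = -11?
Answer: -382/6130577 ≈ -6.2311e-5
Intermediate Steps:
F = -22 (F = 2*(-11) = -22)
o = -7/2 (o = ½ + (4*(-5) + 4)/4 = ½ + (-20 + 4)/4 = ½ + (¼)*(-16) = ½ - 4 = -7/2 ≈ -3.5000)
v(S) = -3*S
Z(x, G) = G/(37/2 + x) (Z(x, G) = (G - 3*0)/(x + (-7/2 - 1*(-22))) = (G + 0)/(x + (-7/2 + 22)) = G/(x + 37/2) = G/(37/2 + x))
Z(122, 191)/(-21817) = (2*191/(37 + 2*122))/(-21817) = (2*191/(37 + 244))*(-1/21817) = (2*191/281)*(-1/21817) = (2*191*(1/281))*(-1/21817) = (382/281)*(-1/21817) = -382/6130577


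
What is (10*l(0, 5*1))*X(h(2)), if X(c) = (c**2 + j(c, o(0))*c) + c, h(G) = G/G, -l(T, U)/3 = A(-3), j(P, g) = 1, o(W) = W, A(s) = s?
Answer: 270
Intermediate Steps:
l(T, U) = 9 (l(T, U) = -3*(-3) = 9)
h(G) = 1
X(c) = c**2 + 2*c (X(c) = (c**2 + 1*c) + c = (c**2 + c) + c = (c + c**2) + c = c**2 + 2*c)
(10*l(0, 5*1))*X(h(2)) = (10*9)*(1*(2 + 1)) = 90*(1*3) = 90*3 = 270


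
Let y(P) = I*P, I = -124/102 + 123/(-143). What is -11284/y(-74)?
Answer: -41147106/560143 ≈ -73.458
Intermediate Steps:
I = -15139/7293 (I = -124*1/102 + 123*(-1/143) = -62/51 - 123/143 = -15139/7293 ≈ -2.0758)
y(P) = -15139*P/7293
-11284/y(-74) = -11284/((-15139/7293*(-74))) = -11284/1120286/7293 = -11284*7293/1120286 = -41147106/560143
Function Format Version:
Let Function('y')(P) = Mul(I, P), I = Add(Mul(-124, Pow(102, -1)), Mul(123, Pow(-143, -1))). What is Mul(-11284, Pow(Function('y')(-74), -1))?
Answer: Rational(-41147106, 560143) ≈ -73.458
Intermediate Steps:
I = Rational(-15139, 7293) (I = Add(Mul(-124, Rational(1, 102)), Mul(123, Rational(-1, 143))) = Add(Rational(-62, 51), Rational(-123, 143)) = Rational(-15139, 7293) ≈ -2.0758)
Function('y')(P) = Mul(Rational(-15139, 7293), P)
Mul(-11284, Pow(Function('y')(-74), -1)) = Mul(-11284, Pow(Mul(Rational(-15139, 7293), -74), -1)) = Mul(-11284, Pow(Rational(1120286, 7293), -1)) = Mul(-11284, Rational(7293, 1120286)) = Rational(-41147106, 560143)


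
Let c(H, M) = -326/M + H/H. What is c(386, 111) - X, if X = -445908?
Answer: 49495573/111 ≈ 4.4591e+5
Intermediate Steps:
c(H, M) = 1 - 326/M (c(H, M) = -326/M + 1 = 1 - 326/M)
c(386, 111) - X = (-326 + 111)/111 - 1*(-445908) = (1/111)*(-215) + 445908 = -215/111 + 445908 = 49495573/111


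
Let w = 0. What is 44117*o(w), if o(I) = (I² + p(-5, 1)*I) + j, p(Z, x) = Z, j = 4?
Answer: 176468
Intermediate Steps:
o(I) = 4 + I² - 5*I (o(I) = (I² - 5*I) + 4 = 4 + I² - 5*I)
44117*o(w) = 44117*(4 + 0² - 5*0) = 44117*(4 + 0 + 0) = 44117*4 = 176468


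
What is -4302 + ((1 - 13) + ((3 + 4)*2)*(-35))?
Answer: -4804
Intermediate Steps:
-4302 + ((1 - 13) + ((3 + 4)*2)*(-35)) = -4302 + (-12 + (7*2)*(-35)) = -4302 + (-12 + 14*(-35)) = -4302 + (-12 - 490) = -4302 - 502 = -4804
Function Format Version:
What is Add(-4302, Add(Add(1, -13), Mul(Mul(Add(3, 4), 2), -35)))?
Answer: -4804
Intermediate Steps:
Add(-4302, Add(Add(1, -13), Mul(Mul(Add(3, 4), 2), -35))) = Add(-4302, Add(-12, Mul(Mul(7, 2), -35))) = Add(-4302, Add(-12, Mul(14, -35))) = Add(-4302, Add(-12, -490)) = Add(-4302, -502) = -4804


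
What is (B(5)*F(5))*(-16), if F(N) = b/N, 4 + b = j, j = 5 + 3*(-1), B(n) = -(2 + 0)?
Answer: -64/5 ≈ -12.800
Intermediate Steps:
B(n) = -2 (B(n) = -1*2 = -2)
j = 2 (j = 5 - 3 = 2)
b = -2 (b = -4 + 2 = -2)
F(N) = -2/N
(B(5)*F(5))*(-16) = -(-4)/5*(-16) = -2*(-⅖)*(-16) = (⅘)*(-16) = -64/5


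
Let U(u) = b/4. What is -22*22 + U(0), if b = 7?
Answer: -1929/4 ≈ -482.25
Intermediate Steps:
U(u) = 7/4
-22*22 + U(0) = -22*22 + 7/4 = -484 + 7/4 = -1929/4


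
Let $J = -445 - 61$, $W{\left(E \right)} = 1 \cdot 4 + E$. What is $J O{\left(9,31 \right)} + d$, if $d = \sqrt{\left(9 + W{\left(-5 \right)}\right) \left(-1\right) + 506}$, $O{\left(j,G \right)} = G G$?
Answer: $-486266 + \sqrt{498} \approx -4.8624 \cdot 10^{5}$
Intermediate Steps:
$W{\left(E \right)} = 4 + E$
$J = -506$
$O{\left(j,G \right)} = G^{2}$
$d = \sqrt{498}$ ($d = \sqrt{\left(9 + \left(4 - 5\right)\right) \left(-1\right) + 506} = \sqrt{\left(9 - 1\right) \left(-1\right) + 506} = \sqrt{8 \left(-1\right) + 506} = \sqrt{-8 + 506} = \sqrt{498} \approx 22.316$)
$J O{\left(9,31 \right)} + d = - 506 \cdot 31^{2} + \sqrt{498} = \left(-506\right) 961 + \sqrt{498} = -486266 + \sqrt{498}$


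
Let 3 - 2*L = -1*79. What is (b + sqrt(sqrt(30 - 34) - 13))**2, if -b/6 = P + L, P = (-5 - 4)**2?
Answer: (732 - sqrt(-13 + 2*I))**2 ≈ 5.3541e+5 - 5292.0*I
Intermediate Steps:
L = 41 (L = 3/2 - (-1)*79/2 = 3/2 - 1/2*(-79) = 3/2 + 79/2 = 41)
P = 81 (P = (-9)**2 = 81)
b = -732 (b = -6*(81 + 41) = -6*122 = -732)
(b + sqrt(sqrt(30 - 34) - 13))**2 = (-732 + sqrt(sqrt(30 - 34) - 13))**2 = (-732 + sqrt(sqrt(-4) - 13))**2 = (-732 + sqrt(2*I - 13))**2 = (-732 + sqrt(-13 + 2*I))**2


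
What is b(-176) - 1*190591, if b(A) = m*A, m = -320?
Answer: -134271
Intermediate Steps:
b(A) = -320*A
b(-176) - 1*190591 = -320*(-176) - 1*190591 = 56320 - 190591 = -134271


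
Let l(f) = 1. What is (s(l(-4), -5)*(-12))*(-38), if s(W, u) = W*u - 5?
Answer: -4560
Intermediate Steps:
s(W, u) = -5 + W*u
(s(l(-4), -5)*(-12))*(-38) = ((-5 + 1*(-5))*(-12))*(-38) = ((-5 - 5)*(-12))*(-38) = -10*(-12)*(-38) = 120*(-38) = -4560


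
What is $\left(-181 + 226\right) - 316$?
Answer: $-271$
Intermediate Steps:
$\left(-181 + 226\right) - 316 = 45 - 316 = -271$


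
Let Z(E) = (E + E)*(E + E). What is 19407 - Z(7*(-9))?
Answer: 3531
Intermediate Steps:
Z(E) = 4*E**2 (Z(E) = (2*E)*(2*E) = 4*E**2)
19407 - Z(7*(-9)) = 19407 - 4*(7*(-9))**2 = 19407 - 4*(-63)**2 = 19407 - 4*3969 = 19407 - 1*15876 = 19407 - 15876 = 3531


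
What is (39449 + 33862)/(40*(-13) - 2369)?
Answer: -24437/963 ≈ -25.376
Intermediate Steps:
(39449 + 33862)/(40*(-13) - 2369) = 73311/(-520 - 2369) = 73311/(-2889) = 73311*(-1/2889) = -24437/963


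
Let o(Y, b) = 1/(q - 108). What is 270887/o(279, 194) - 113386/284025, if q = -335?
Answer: -4869119347273/40575 ≈ -1.2000e+8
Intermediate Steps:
o(Y, b) = -1/443 (o(Y, b) = 1/(-335 - 108) = 1/(-443) = -1/443)
270887/o(279, 194) - 113386/284025 = 270887/(-1/443) - 113386/284025 = 270887*(-443) - 113386*1/284025 = -120002941 - 16198/40575 = -4869119347273/40575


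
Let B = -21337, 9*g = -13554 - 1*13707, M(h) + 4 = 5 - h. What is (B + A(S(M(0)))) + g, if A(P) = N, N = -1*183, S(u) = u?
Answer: -24549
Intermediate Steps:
M(h) = 1 - h (M(h) = -4 + (5 - h) = 1 - h)
g = -3029 (g = (-13554 - 1*13707)/9 = (-13554 - 13707)/9 = (⅑)*(-27261) = -3029)
N = -183
A(P) = -183
(B + A(S(M(0)))) + g = (-21337 - 183) - 3029 = -21520 - 3029 = -24549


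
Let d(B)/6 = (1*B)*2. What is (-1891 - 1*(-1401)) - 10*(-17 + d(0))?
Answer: -320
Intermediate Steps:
d(B) = 12*B (d(B) = 6*((1*B)*2) = 6*(B*2) = 6*(2*B) = 12*B)
(-1891 - 1*(-1401)) - 10*(-17 + d(0)) = (-1891 - 1*(-1401)) - 10*(-17 + 12*0) = (-1891 + 1401) - 10*(-17 + 0) = -490 - 10*(-17) = -490 - 1*(-170) = -490 + 170 = -320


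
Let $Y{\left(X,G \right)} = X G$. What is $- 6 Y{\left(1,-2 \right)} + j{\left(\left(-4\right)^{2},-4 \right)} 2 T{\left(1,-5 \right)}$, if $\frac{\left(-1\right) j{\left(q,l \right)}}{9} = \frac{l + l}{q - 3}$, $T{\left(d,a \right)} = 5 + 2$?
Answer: $\frac{1164}{13} \approx 89.538$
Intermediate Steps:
$T{\left(d,a \right)} = 7$
$j{\left(q,l \right)} = - \frac{18 l}{-3 + q}$ ($j{\left(q,l \right)} = - 9 \frac{l + l}{q - 3} = - 9 \frac{2 l}{-3 + q} = - \frac{18 l}{-3 + q}$)
$Y{\left(X,G \right)} = G X$
$- 6 Y{\left(1,-2 \right)} + j{\left(\left(-4\right)^{2},-4 \right)} 2 T{\left(1,-5 \right)} = - 6 \left(\left(-2\right) 1\right) + \left(-18\right) \left(-4\right) \frac{1}{-3 + \left(-4\right)^{2}} \cdot 2 \cdot 7 = \left(-6\right) \left(-2\right) + \left(-18\right) \left(-4\right) \frac{1}{-3 + 16} \cdot 2 \cdot 7 = 12 + \left(-18\right) \left(-4\right) \frac{1}{13} \cdot 2 \cdot 7 = 12 + \frac{72}{13} \cdot 2 \cdot 7 = 12 + \frac{144}{13} \cdot 7 = 12 + \frac{1008}{13} = \frac{1164}{13}$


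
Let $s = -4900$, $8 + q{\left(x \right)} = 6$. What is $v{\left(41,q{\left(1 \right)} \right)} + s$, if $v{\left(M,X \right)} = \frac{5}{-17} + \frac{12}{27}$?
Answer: $- \frac{749677}{153} \approx -4899.9$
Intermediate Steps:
$q{\left(x \right)} = -2$ ($q{\left(x \right)} = -8 + 6 = -2$)
$v{\left(M,X \right)} = \frac{23}{153}$ ($v{\left(M,X \right)} = 5 \left(- \frac{1}{17}\right) + 12 \cdot \frac{1}{27} = - \frac{5}{17} + \frac{4}{9} = \frac{23}{153}$)
$v{\left(41,q{\left(1 \right)} \right)} + s = \frac{23}{153} - 4900 = - \frac{749677}{153}$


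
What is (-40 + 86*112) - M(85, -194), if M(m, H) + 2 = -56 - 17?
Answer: 9667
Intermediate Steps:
M(m, H) = -75 (M(m, H) = -2 + (-56 - 17) = -2 - 73 = -75)
(-40 + 86*112) - M(85, -194) = (-40 + 86*112) - 1*(-75) = (-40 + 9632) + 75 = 9592 + 75 = 9667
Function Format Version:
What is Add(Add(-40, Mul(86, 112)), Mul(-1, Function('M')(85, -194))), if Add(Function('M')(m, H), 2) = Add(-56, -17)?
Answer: 9667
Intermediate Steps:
Function('M')(m, H) = -75 (Function('M')(m, H) = Add(-2, Add(-56, -17)) = Add(-2, -73) = -75)
Add(Add(-40, Mul(86, 112)), Mul(-1, Function('M')(85, -194))) = Add(Add(-40, Mul(86, 112)), Mul(-1, -75)) = Add(Add(-40, 9632), 75) = Add(9592, 75) = 9667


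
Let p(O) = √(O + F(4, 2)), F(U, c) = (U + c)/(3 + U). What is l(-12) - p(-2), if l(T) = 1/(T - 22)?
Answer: -1/34 - 2*I*√14/7 ≈ -0.029412 - 1.069*I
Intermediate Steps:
l(T) = 1/(-22 + T)
F(U, c) = (U + c)/(3 + U)
p(O) = √(6/7 + O) (p(O) = √(O + (4 + 2)/(3 + 4)) = √(O + 6/7) = √(6/7 + O))
l(-12) - p(-2) = 1/(-22 - 12) - √(42 + 49*(-2))/7 = 1/(-34) - √(42 - 98)/7 = -1/34 - √(-56)/7 = -1/34 - 2*I*√14/7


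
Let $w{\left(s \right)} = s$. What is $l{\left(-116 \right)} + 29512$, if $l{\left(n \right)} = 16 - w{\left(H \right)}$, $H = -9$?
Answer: $29537$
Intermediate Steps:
$l{\left(n \right)} = 25$ ($l{\left(n \right)} = 16 - -9 = 16 + 9 = 25$)
$l{\left(-116 \right)} + 29512 = 25 + 29512 = 29537$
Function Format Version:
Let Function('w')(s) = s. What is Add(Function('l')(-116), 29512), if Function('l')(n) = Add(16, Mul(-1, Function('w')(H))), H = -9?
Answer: 29537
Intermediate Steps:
Function('l')(n) = 25 (Function('l')(n) = Add(16, Mul(-1, -9)) = Add(16, 9) = 25)
Add(Function('l')(-116), 29512) = Add(25, 29512) = 29537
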